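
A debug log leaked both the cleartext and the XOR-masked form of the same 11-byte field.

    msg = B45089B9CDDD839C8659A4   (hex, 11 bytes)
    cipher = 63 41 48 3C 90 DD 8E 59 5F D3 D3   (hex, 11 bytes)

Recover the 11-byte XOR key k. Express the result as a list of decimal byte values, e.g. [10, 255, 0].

[215, 17, 193, 133, 93, 0, 13, 197, 217, 138, 119]

Since cipher = msg ⊕ k, XORing both sides with msg gives k = msg ⊕ cipher.
byte 0: b4 ⊕ 63 = d7
byte 1: 50 ⊕ 41 = 11
byte 2: 89 ⊕ 48 = c1
byte 3: b9 ⊕ 3c = 85
byte 4: cd ⊕ 90 = 5d
byte 5: dd ⊕ dd = 00
byte 6: 83 ⊕ 8e = 0d
byte 7: 9c ⊕ 59 = c5
byte 8: 86 ⊕ 5f = d9
byte 9: 59 ⊕ d3 = 8a
byte 10: a4 ⊕ d3 = 77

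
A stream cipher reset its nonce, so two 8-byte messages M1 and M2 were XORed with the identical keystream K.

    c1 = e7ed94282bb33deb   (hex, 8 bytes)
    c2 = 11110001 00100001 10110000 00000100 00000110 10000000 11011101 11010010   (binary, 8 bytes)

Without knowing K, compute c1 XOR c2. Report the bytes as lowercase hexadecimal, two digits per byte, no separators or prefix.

c1 ⊕ c2 = (M1 ⊕ K) ⊕ (M2 ⊕ K) = M1 ⊕ M2 — the shared key cancels under XOR.
byte 0: e7 ⊕ f1 = 16
byte 1: ed ⊕ 21 = cc
byte 2: 94 ⊕ b0 = 24
byte 3: 28 ⊕ 04 = 2c
byte 4: 2b ⊕ 06 = 2d
byte 5: b3 ⊕ 80 = 33
byte 6: 3d ⊕ dd = e0
byte 7: eb ⊕ d2 = 39

16cc242c2d33e039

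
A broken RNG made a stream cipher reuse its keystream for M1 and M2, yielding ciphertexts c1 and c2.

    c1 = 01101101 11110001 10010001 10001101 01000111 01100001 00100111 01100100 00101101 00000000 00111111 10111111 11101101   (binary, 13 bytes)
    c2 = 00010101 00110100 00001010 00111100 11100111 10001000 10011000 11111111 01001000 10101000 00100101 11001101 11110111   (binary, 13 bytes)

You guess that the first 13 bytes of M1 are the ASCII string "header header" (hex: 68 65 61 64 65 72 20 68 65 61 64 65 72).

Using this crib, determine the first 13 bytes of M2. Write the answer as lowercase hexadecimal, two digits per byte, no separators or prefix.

First, c1 ⊕ c2 = (M1 ⊕ K) ⊕ (M2 ⊕ K) = M1 ⊕ M2, so the key drops out. Then M2 = (M1 ⊕ M2) ⊕ M1 over the first 13 bytes.
byte 0: (6d xor 15) xor 68 = 78 xor 68 = 10
byte 1: (f1 xor 34) xor 65 = c5 xor 65 = a0
byte 2: (91 xor 0a) xor 61 = 9b xor 61 = fa
byte 3: (8d xor 3c) xor 64 = b1 xor 64 = d5
byte 4: (47 xor e7) xor 65 = a0 xor 65 = c5
byte 5: (61 xor 88) xor 72 = e9 xor 72 = 9b
byte 6: (27 xor 98) xor 20 = bf xor 20 = 9f
byte 7: (64 xor ff) xor 68 = 9b xor 68 = f3
byte 8: (2d xor 48) xor 65 = 65 xor 65 = 00
byte 9: (00 xor a8) xor 61 = a8 xor 61 = c9
byte 10: (3f xor 25) xor 64 = 1a xor 64 = 7e
byte 11: (bf xor cd) xor 65 = 72 xor 65 = 17
byte 12: (ed xor f7) xor 72 = 1a xor 72 = 68

10a0fad5c59b9ff300c97e1768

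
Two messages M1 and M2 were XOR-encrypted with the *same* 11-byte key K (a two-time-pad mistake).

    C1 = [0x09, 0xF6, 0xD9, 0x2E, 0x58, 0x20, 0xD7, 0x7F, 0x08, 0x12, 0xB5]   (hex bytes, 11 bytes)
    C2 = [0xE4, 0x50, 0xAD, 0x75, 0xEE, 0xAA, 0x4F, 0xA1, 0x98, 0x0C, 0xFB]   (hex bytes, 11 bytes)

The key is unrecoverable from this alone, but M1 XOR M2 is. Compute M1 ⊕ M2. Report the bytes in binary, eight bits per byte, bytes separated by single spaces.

C1 ⊕ C2 = (M1 ⊕ K) ⊕ (M2 ⊕ K) = M1 ⊕ M2 — the shared key cancels under XOR.
09 ^ e4 = ed
f6 ^ 50 = a6
d9 ^ ad = 74
2e ^ 75 = 5b
58 ^ ee = b6
20 ^ aa = 8a
d7 ^ 4f = 98
7f ^ a1 = de
08 ^ 98 = 90
12 ^ 0c = 1e
b5 ^ fb = 4e

11101101 10100110 01110100 01011011 10110110 10001010 10011000 11011110 10010000 00011110 01001110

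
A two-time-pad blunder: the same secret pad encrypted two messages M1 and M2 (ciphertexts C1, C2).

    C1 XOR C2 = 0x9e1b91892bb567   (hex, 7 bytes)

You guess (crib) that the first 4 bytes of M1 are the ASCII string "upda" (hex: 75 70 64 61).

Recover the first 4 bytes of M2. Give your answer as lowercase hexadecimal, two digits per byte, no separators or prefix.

Since C1 ⊕ C2 = M1 ⊕ M2, XORing with the guessed M1 bytes yields the corresponding M2 bytes: M2 = (C1 ⊕ C2) ⊕ M1.
9e XOR 75 = eb
1b XOR 70 = 6b
91 XOR 64 = f5
89 XOR 61 = e8

eb6bf5e8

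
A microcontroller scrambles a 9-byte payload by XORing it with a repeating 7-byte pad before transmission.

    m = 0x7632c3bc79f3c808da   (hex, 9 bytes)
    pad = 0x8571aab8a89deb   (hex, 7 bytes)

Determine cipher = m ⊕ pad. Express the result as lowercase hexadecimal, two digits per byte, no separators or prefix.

f3436904d16e238dab

The 7-byte key repeats, so the effective keystream is 85 71 aa b8 a8 9d eb 85 71.
byte 0: 76 xor 85 = f3
byte 1: 32 xor 71 = 43
byte 2: c3 xor aa = 69
byte 3: bc xor b8 = 04
byte 4: 79 xor a8 = d1
byte 5: f3 xor 9d = 6e
byte 6: c8 xor eb = 23
byte 7: 08 xor 85 = 8d
byte 8: da xor 71 = ab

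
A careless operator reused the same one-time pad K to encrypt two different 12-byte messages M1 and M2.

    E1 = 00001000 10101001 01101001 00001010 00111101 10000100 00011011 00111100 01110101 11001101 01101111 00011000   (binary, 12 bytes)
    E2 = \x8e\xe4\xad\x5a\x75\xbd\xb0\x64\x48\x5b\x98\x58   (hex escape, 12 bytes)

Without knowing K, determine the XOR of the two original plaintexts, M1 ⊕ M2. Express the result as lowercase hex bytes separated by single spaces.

86 4d c4 50 48 39 ab 58 3d 96 f7 40

E1 ⊕ E2 = (M1 ⊕ K) ⊕ (M2 ⊕ K) = M1 ⊕ M2 — the shared key cancels under XOR.
byte 0: 08 ⊕ 8e = 86
byte 1: a9 ⊕ e4 = 4d
byte 2: 69 ⊕ ad = c4
byte 3: 0a ⊕ 5a = 50
byte 4: 3d ⊕ 75 = 48
byte 5: 84 ⊕ bd = 39
byte 6: 1b ⊕ b0 = ab
byte 7: 3c ⊕ 64 = 58
byte 8: 75 ⊕ 48 = 3d
byte 9: cd ⊕ 5b = 96
byte 10: 6f ⊕ 98 = f7
byte 11: 18 ⊕ 58 = 40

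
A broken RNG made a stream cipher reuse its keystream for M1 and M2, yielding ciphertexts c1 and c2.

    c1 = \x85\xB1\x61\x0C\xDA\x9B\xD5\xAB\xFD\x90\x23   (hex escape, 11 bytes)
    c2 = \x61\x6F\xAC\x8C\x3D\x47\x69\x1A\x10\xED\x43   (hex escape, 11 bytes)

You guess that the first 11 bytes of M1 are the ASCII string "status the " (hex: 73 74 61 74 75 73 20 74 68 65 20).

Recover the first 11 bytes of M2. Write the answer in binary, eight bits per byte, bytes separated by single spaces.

10010111 10101010 10101100 11110100 10010010 10101111 10011100 11000101 10000101 00011000 01000000

First, c1 ⊕ c2 = (M1 ⊕ K) ⊕ (M2 ⊕ K) = M1 ⊕ M2, so the key drops out. Then M2 = (M1 ⊕ M2) ⊕ M1 over the first 11 bytes.
byte 0: (85 XOR 61) XOR 73 = e4 XOR 73 = 97
byte 1: (b1 XOR 6f) XOR 74 = de XOR 74 = aa
byte 2: (61 XOR ac) XOR 61 = cd XOR 61 = ac
byte 3: (0c XOR 8c) XOR 74 = 80 XOR 74 = f4
byte 4: (da XOR 3d) XOR 75 = e7 XOR 75 = 92
byte 5: (9b XOR 47) XOR 73 = dc XOR 73 = af
byte 6: (d5 XOR 69) XOR 20 = bc XOR 20 = 9c
byte 7: (ab XOR 1a) XOR 74 = b1 XOR 74 = c5
byte 8: (fd XOR 10) XOR 68 = ed XOR 68 = 85
byte 9: (90 XOR ed) XOR 65 = 7d XOR 65 = 18
byte 10: (23 XOR 43) XOR 20 = 60 XOR 20 = 40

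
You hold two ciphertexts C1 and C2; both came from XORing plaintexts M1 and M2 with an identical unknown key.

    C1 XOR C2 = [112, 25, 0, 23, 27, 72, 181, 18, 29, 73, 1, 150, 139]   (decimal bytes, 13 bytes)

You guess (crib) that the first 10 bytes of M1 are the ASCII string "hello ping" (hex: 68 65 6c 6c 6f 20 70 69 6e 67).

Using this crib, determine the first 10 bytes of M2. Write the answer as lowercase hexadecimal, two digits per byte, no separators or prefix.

Since C1 ⊕ C2 = M1 ⊕ M2, XORing with the guessed M1 bytes yields the corresponding M2 bytes: M2 = (C1 ⊕ C2) ⊕ M1.
01110000 ⊕ 01101000 = 00011000
00011001 ⊕ 01100101 = 01111100
00000000 ⊕ 01101100 = 01101100
00010111 ⊕ 01101100 = 01111011
00011011 ⊕ 01101111 = 01110100
01001000 ⊕ 00100000 = 01101000
10110101 ⊕ 01110000 = 11000101
00010010 ⊕ 01101001 = 01111011
00011101 ⊕ 01101110 = 01110011
01001001 ⊕ 01100111 = 00101110

187c6c7b7468c57b732e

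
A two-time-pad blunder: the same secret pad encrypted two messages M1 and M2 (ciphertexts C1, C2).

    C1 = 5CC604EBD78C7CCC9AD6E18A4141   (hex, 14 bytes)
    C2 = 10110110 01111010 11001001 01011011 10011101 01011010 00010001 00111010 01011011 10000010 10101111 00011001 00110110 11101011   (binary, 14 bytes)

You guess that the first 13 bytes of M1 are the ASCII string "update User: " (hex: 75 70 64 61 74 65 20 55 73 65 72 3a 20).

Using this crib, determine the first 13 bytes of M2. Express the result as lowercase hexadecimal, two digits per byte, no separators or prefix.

9fcca9d13eb34da3b2313ca957

First, C1 ⊕ C2 = (M1 ⊕ K) ⊕ (M2 ⊕ K) = M1 ⊕ M2, so the key drops out. Then M2 = (M1 ⊕ M2) ⊕ M1 over the first 13 bytes.
byte 0: (5c xor b6) xor 75 = ea xor 75 = 9f
byte 1: (c6 xor 7a) xor 70 = bc xor 70 = cc
byte 2: (04 xor c9) xor 64 = cd xor 64 = a9
byte 3: (eb xor 5b) xor 61 = b0 xor 61 = d1
byte 4: (d7 xor 9d) xor 74 = 4a xor 74 = 3e
byte 5: (8c xor 5a) xor 65 = d6 xor 65 = b3
byte 6: (7c xor 11) xor 20 = 6d xor 20 = 4d
byte 7: (cc xor 3a) xor 55 = f6 xor 55 = a3
byte 8: (9a xor 5b) xor 73 = c1 xor 73 = b2
byte 9: (d6 xor 82) xor 65 = 54 xor 65 = 31
byte 10: (e1 xor af) xor 72 = 4e xor 72 = 3c
byte 11: (8a xor 19) xor 3a = 93 xor 3a = a9
byte 12: (41 xor 36) xor 20 = 77 xor 20 = 57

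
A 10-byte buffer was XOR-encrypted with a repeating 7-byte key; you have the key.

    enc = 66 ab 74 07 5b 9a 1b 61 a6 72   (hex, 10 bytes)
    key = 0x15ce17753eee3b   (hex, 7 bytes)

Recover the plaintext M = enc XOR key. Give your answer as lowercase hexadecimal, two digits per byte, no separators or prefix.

The 7-byte key repeats, so the effective keystream is 15 ce 17 75 3e ee 3b 15 ce 17.
byte 0: 66 xor 15 = 73
byte 1: ab xor ce = 65
byte 2: 74 xor 17 = 63
byte 3: 07 xor 75 = 72
byte 4: 5b xor 3e = 65
byte 5: 9a xor ee = 74
byte 6: 1b xor 3b = 20
byte 7: 61 xor 15 = 74
byte 8: a6 xor ce = 68
byte 9: 72 xor 17 = 65

73656372657420746865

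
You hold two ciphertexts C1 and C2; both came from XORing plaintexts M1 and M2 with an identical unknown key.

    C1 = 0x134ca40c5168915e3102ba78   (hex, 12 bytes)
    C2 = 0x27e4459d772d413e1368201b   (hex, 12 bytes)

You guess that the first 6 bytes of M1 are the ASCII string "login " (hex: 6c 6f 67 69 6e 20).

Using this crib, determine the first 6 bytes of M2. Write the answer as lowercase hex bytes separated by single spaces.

58 c7 86 f8 48 65

First, C1 ⊕ C2 = (M1 ⊕ K) ⊕ (M2 ⊕ K) = M1 ⊕ M2, so the key drops out. Then M2 = (M1 ⊕ M2) ⊕ M1 over the first 6 bytes.
byte 0: (13 ^ 27) ^ 6c = 34 ^ 6c = 58
byte 1: (4c ^ e4) ^ 6f = a8 ^ 6f = c7
byte 2: (a4 ^ 45) ^ 67 = e1 ^ 67 = 86
byte 3: (0c ^ 9d) ^ 69 = 91 ^ 69 = f8
byte 4: (51 ^ 77) ^ 6e = 26 ^ 6e = 48
byte 5: (68 ^ 2d) ^ 20 = 45 ^ 20 = 65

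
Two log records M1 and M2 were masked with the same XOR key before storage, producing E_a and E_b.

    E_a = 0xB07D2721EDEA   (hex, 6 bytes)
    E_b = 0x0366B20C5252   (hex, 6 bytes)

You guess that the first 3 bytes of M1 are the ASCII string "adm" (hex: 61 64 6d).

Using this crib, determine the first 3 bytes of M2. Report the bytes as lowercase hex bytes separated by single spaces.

d2 7f f8

First, E_a ⊕ E_b = (M1 ⊕ K) ⊕ (M2 ⊕ K) = M1 ⊕ M2, so the key drops out. Then M2 = (M1 ⊕ M2) ⊕ M1 over the first 3 bytes.
byte 0: (b0 ⊕ 03) ⊕ 61 = b3 ⊕ 61 = d2
byte 1: (7d ⊕ 66) ⊕ 64 = 1b ⊕ 64 = 7f
byte 2: (27 ⊕ b2) ⊕ 6d = 95 ⊕ 6d = f8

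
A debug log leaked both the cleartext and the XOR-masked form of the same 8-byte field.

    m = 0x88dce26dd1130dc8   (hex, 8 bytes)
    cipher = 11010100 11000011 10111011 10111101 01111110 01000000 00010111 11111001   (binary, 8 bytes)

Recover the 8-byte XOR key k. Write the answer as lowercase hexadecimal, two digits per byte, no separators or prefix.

Since cipher = m ⊕ k, XORing both sides with m gives k = m ⊕ cipher.
88 ^ d4 = 5c
dc ^ c3 = 1f
e2 ^ bb = 59
6d ^ bd = d0
d1 ^ 7e = af
13 ^ 40 = 53
0d ^ 17 = 1a
c8 ^ f9 = 31

5c1f59d0af531a31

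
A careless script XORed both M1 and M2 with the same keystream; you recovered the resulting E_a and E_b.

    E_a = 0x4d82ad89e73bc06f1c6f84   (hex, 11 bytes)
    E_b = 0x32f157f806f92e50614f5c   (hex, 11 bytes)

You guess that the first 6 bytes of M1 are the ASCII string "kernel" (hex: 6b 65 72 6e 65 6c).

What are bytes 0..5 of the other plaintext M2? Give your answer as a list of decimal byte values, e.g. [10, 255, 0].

[20, 22, 136, 31, 132, 174]

First, E_a ⊕ E_b = (M1 ⊕ K) ⊕ (M2 ⊕ K) = M1 ⊕ M2, so the key drops out. Then M2 = (M1 ⊕ M2) ⊕ M1 over the first 6 bytes.
byte 0: (4d xor 32) xor 6b = 7f xor 6b = 14
byte 1: (82 xor f1) xor 65 = 73 xor 65 = 16
byte 2: (ad xor 57) xor 72 = fa xor 72 = 88
byte 3: (89 xor f8) xor 6e = 71 xor 6e = 1f
byte 4: (e7 xor 06) xor 65 = e1 xor 65 = 84
byte 5: (3b xor f9) xor 6c = c2 xor 6c = ae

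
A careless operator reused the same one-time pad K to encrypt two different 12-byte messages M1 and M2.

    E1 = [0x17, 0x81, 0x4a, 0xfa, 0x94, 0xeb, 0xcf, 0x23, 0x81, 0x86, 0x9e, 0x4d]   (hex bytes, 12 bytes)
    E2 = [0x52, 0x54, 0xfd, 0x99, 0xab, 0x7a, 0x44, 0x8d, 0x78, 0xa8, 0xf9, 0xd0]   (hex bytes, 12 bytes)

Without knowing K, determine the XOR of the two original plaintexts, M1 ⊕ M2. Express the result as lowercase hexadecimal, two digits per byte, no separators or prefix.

45d5b7633f918baef92e679d

E1 ⊕ E2 = (M1 ⊕ K) ⊕ (M2 ⊕ K) = M1 ⊕ M2 — the shared key cancels under XOR.
 23 xor  82 =  69
129 xor  84 = 213
 74 xor 253 = 183
250 xor 153 =  99
148 xor 171 =  63
235 xor 122 = 145
207 xor  68 = 139
 35 xor 141 = 174
129 xor 120 = 249
134 xor 168 =  46
158 xor 249 = 103
 77 xor 208 = 157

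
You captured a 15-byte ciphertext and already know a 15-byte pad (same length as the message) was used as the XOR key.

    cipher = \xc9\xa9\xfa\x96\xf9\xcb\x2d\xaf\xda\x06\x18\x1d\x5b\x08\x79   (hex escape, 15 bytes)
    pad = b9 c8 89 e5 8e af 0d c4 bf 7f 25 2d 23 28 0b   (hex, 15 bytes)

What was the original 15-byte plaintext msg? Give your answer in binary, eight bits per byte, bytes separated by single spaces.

01110000 01100001 01110011 01110011 01110111 01100100 00100000 01101011 01100101 01111001 00111101 00110000 01111000 00100000 01110010

201 ^ 185 = 112
169 ^ 200 =  97
250 ^ 137 = 115
150 ^ 229 = 115
249 ^ 142 = 119
203 ^ 175 = 100
 45 ^  13 =  32
175 ^ 196 = 107
218 ^ 191 = 101
  6 ^ 127 = 121
 24 ^  37 =  61
 29 ^  45 =  48
 91 ^  35 = 120
  8 ^  40 =  32
121 ^  11 = 114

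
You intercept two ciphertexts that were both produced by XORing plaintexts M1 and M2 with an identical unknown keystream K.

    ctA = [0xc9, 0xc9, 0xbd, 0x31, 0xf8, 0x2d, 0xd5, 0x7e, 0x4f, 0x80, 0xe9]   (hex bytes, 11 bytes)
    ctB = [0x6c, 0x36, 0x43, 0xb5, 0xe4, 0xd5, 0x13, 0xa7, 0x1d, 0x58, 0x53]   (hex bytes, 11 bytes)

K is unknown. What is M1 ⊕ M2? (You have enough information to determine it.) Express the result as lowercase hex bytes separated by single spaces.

a5 ff fe 84 1c f8 c6 d9 52 d8 ba

ctA ⊕ ctB = (M1 ⊕ K) ⊕ (M2 ⊕ K) = M1 ⊕ M2 — the shared key cancels under XOR.
c9 ^ 6c = a5
c9 ^ 36 = ff
bd ^ 43 = fe
31 ^ b5 = 84
f8 ^ e4 = 1c
2d ^ d5 = f8
d5 ^ 13 = c6
7e ^ a7 = d9
4f ^ 1d = 52
80 ^ 58 = d8
e9 ^ 53 = ba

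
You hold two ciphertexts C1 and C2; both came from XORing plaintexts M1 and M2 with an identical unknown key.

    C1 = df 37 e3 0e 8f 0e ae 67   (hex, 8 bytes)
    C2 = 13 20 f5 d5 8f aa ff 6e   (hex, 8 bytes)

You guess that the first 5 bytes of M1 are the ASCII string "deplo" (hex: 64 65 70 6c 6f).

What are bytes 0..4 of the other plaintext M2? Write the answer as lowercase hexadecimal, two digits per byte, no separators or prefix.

First, C1 ⊕ C2 = (M1 ⊕ K) ⊕ (M2 ⊕ K) = M1 ⊕ M2, so the key drops out. Then M2 = (M1 ⊕ M2) ⊕ M1 over the first 5 bytes.
byte 0: (df xor 13) xor 64 = cc xor 64 = a8
byte 1: (37 xor 20) xor 65 = 17 xor 65 = 72
byte 2: (e3 xor f5) xor 70 = 16 xor 70 = 66
byte 3: (0e xor d5) xor 6c = db xor 6c = b7
byte 4: (8f xor 8f) xor 6f = 00 xor 6f = 6f

a87266b76f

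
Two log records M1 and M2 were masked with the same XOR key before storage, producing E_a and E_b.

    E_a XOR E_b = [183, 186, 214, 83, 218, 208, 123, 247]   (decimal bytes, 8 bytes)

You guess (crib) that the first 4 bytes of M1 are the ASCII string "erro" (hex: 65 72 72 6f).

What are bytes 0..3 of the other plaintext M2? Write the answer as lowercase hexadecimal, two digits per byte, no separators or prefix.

d2c8a43c

Since E_a ⊕ E_b = M1 ⊕ M2, XORing with the guessed M1 bytes yields the corresponding M2 bytes: M2 = (E_a ⊕ E_b) ⊕ M1.
byte 0: 183 ^ 101 = 210
byte 1: 186 ^ 114 = 200
byte 2: 214 ^ 114 = 164
byte 3:  83 ^ 111 =  60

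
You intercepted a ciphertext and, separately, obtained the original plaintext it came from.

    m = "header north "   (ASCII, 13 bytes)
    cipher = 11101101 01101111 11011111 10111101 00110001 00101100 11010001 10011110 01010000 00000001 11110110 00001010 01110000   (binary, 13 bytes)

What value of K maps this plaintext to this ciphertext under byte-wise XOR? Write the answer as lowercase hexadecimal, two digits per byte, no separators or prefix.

850abed9545ef1f03f73826250

Since cipher = m ⊕ K, XORing both sides with m gives K = m ⊕ cipher.
byte 0: 104 xor 237 = 133
byte 1: 101 xor 111 =  10
byte 2:  97 xor 223 = 190
byte 3: 100 xor 189 = 217
byte 4: 101 xor  49 =  84
byte 5: 114 xor  44 =  94
byte 6:  32 xor 209 = 241
byte 7: 110 xor 158 = 240
byte 8: 111 xor  80 =  63
byte 9: 114 xor   1 = 115
byte 10: 116 xor 246 = 130
byte 11: 104 xor  10 =  98
byte 12:  32 xor 112 =  80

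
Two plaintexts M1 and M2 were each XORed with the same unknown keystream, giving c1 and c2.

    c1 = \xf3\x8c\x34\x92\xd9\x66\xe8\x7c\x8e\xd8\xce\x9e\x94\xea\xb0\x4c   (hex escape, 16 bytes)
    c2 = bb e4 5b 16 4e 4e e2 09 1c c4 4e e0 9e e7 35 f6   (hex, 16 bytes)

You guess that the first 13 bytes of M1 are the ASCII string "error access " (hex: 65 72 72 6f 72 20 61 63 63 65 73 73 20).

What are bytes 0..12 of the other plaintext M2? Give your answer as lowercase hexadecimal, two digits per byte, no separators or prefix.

First, c1 ⊕ c2 = (M1 ⊕ K) ⊕ (M2 ⊕ K) = M1 ⊕ M2, so the key drops out. Then M2 = (M1 ⊕ M2) ⊕ M1 over the first 13 bytes.
byte 0: (f3 xor bb) xor 65 = 48 xor 65 = 2d
byte 1: (8c xor e4) xor 72 = 68 xor 72 = 1a
byte 2: (34 xor 5b) xor 72 = 6f xor 72 = 1d
byte 3: (92 xor 16) xor 6f = 84 xor 6f = eb
byte 4: (d9 xor 4e) xor 72 = 97 xor 72 = e5
byte 5: (66 xor 4e) xor 20 = 28 xor 20 = 08
byte 6: (e8 xor e2) xor 61 = 0a xor 61 = 6b
byte 7: (7c xor 09) xor 63 = 75 xor 63 = 16
byte 8: (8e xor 1c) xor 63 = 92 xor 63 = f1
byte 9: (d8 xor c4) xor 65 = 1c xor 65 = 79
byte 10: (ce xor 4e) xor 73 = 80 xor 73 = f3
byte 11: (9e xor e0) xor 73 = 7e xor 73 = 0d
byte 12: (94 xor 9e) xor 20 = 0a xor 20 = 2a

2d1a1debe5086b16f179f30d2a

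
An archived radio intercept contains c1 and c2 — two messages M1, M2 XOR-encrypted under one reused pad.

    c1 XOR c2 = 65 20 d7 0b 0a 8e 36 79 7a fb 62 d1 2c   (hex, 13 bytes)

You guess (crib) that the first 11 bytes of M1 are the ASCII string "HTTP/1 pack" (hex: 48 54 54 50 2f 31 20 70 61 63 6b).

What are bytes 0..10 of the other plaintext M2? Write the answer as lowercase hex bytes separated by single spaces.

Since c1 ⊕ c2 = M1 ⊕ M2, XORing with the guessed M1 bytes yields the corresponding M2 bytes: M2 = (c1 ⊕ c2) ⊕ M1.
byte 0: 65 ^ 48 = 2d
byte 1: 20 ^ 54 = 74
byte 2: d7 ^ 54 = 83
byte 3: 0b ^ 50 = 5b
byte 4: 0a ^ 2f = 25
byte 5: 8e ^ 31 = bf
byte 6: 36 ^ 20 = 16
byte 7: 79 ^ 70 = 09
byte 8: 7a ^ 61 = 1b
byte 9: fb ^ 63 = 98
byte 10: 62 ^ 6b = 09

2d 74 83 5b 25 bf 16 09 1b 98 09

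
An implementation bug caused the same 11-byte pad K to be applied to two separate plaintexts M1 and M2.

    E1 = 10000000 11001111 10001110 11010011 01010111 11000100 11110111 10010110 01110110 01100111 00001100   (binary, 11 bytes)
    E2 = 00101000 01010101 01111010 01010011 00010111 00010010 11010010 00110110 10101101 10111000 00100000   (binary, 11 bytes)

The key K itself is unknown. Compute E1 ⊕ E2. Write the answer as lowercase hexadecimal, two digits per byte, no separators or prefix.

E1 ⊕ E2 = (M1 ⊕ K) ⊕ (M2 ⊕ K) = M1 ⊕ M2 — the shared key cancels under XOR.
128 ^  40 = 168
207 ^  85 = 154
142 ^ 122 = 244
211 ^  83 = 128
 87 ^  23 =  64
196 ^  18 = 214
247 ^ 210 =  37
150 ^  54 = 160
118 ^ 173 = 219
103 ^ 184 = 223
 12 ^  32 =  44

a89af48040d625a0dbdf2c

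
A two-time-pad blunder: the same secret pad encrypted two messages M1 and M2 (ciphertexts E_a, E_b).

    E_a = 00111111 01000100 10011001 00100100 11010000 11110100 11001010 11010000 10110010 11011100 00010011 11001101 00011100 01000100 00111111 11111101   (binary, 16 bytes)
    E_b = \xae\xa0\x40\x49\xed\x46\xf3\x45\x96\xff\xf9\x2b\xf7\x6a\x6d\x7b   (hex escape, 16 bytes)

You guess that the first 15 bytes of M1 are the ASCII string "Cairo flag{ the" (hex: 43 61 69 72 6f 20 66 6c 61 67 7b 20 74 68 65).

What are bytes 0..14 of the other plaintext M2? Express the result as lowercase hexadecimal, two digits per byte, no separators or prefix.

First, E_a ⊕ E_b = (M1 ⊕ K) ⊕ (M2 ⊕ K) = M1 ⊕ M2, so the key drops out. Then M2 = (M1 ⊕ M2) ⊕ M1 over the first 15 bytes.
byte 0: (3f ^ ae) ^ 43 = 91 ^ 43 = d2
byte 1: (44 ^ a0) ^ 61 = e4 ^ 61 = 85
byte 2: (99 ^ 40) ^ 69 = d9 ^ 69 = b0
byte 3: (24 ^ 49) ^ 72 = 6d ^ 72 = 1f
byte 4: (d0 ^ ed) ^ 6f = 3d ^ 6f = 52
byte 5: (f4 ^ 46) ^ 20 = b2 ^ 20 = 92
byte 6: (ca ^ f3) ^ 66 = 39 ^ 66 = 5f
byte 7: (d0 ^ 45) ^ 6c = 95 ^ 6c = f9
byte 8: (b2 ^ 96) ^ 61 = 24 ^ 61 = 45
byte 9: (dc ^ ff) ^ 67 = 23 ^ 67 = 44
byte 10: (13 ^ f9) ^ 7b = ea ^ 7b = 91
byte 11: (cd ^ 2b) ^ 20 = e6 ^ 20 = c6
byte 12: (1c ^ f7) ^ 74 = eb ^ 74 = 9f
byte 13: (44 ^ 6a) ^ 68 = 2e ^ 68 = 46
byte 14: (3f ^ 6d) ^ 65 = 52 ^ 65 = 37

d285b01f52925ff9454491c69f4637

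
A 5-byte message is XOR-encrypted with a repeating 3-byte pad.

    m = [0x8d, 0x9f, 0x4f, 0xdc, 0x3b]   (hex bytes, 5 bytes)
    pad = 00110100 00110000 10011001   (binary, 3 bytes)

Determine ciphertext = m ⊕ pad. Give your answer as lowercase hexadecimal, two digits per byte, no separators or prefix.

The 3-byte key repeats, so the effective keystream is 34 30 99 34 30.
byte 0: 8d ⊕ 34 = b9
byte 1: 9f ⊕ 30 = af
byte 2: 4f ⊕ 99 = d6
byte 3: dc ⊕ 34 = e8
byte 4: 3b ⊕ 30 = 0b

b9afd6e80b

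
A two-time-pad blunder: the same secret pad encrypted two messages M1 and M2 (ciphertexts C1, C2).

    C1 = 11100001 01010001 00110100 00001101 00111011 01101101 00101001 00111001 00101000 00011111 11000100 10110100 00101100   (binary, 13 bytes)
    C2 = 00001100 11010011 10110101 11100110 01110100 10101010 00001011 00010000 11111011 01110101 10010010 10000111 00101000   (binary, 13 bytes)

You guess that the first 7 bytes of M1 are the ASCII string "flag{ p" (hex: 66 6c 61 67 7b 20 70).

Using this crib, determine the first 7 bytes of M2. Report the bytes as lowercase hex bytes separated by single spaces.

8b ee e0 8c 34 e7 52

First, C1 ⊕ C2 = (M1 ⊕ K) ⊕ (M2 ⊕ K) = M1 ⊕ M2, so the key drops out. Then M2 = (M1 ⊕ M2) ⊕ M1 over the first 7 bytes.
byte 0: (e1 XOR 0c) XOR 66 = ed XOR 66 = 8b
byte 1: (51 XOR d3) XOR 6c = 82 XOR 6c = ee
byte 2: (34 XOR b5) XOR 61 = 81 XOR 61 = e0
byte 3: (0d XOR e6) XOR 67 = eb XOR 67 = 8c
byte 4: (3b XOR 74) XOR 7b = 4f XOR 7b = 34
byte 5: (6d XOR aa) XOR 20 = c7 XOR 20 = e7
byte 6: (29 XOR 0b) XOR 70 = 22 XOR 70 = 52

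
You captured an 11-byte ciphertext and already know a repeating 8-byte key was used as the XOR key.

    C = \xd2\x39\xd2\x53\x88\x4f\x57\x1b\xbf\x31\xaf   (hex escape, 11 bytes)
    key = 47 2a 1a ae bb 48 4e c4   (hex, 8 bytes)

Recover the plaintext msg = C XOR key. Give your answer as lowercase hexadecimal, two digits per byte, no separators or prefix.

9513c8fd330719dff81bb5

The 8-byte key repeats, so the effective keystream is 47 2a 1a ae bb 48 4e c4 47 2a 1a.
byte 0: 210 XOR  71 = 149
byte 1:  57 XOR  42 =  19
byte 2: 210 XOR  26 = 200
byte 3:  83 XOR 174 = 253
byte 4: 136 XOR 187 =  51
byte 5:  79 XOR  72 =   7
byte 6:  87 XOR  78 =  25
byte 7:  27 XOR 196 = 223
byte 8: 191 XOR  71 = 248
byte 9:  49 XOR  42 =  27
byte 10: 175 XOR  26 = 181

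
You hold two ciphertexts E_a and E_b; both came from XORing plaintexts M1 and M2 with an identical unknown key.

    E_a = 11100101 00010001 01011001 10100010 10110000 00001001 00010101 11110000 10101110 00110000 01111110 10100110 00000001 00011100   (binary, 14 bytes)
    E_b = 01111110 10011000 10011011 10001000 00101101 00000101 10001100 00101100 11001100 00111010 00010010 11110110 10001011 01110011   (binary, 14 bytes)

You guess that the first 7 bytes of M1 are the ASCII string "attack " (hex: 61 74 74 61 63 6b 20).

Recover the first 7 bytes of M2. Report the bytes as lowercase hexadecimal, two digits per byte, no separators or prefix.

fafdb64bfe67b9

First, E_a ⊕ E_b = (M1 ⊕ K) ⊕ (M2 ⊕ K) = M1 ⊕ M2, so the key drops out. Then M2 = (M1 ⊕ M2) ⊕ M1 over the first 7 bytes.
byte 0: (e5 ^ 7e) ^ 61 = 9b ^ 61 = fa
byte 1: (11 ^ 98) ^ 74 = 89 ^ 74 = fd
byte 2: (59 ^ 9b) ^ 74 = c2 ^ 74 = b6
byte 3: (a2 ^ 88) ^ 61 = 2a ^ 61 = 4b
byte 4: (b0 ^ 2d) ^ 63 = 9d ^ 63 = fe
byte 5: (09 ^ 05) ^ 6b = 0c ^ 6b = 67
byte 6: (15 ^ 8c) ^ 20 = 99 ^ 20 = b9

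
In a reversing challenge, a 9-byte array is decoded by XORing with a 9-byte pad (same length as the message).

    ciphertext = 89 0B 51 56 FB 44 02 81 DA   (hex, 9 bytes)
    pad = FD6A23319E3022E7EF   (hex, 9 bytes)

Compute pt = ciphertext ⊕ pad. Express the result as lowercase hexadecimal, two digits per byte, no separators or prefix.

746172676574206635

XOR is its own inverse, so applying the key byte-wise gives the result directly.
89 ⊕ fd = 74
0b ⊕ 6a = 61
51 ⊕ 23 = 72
56 ⊕ 31 = 67
fb ⊕ 9e = 65
44 ⊕ 30 = 74
02 ⊕ 22 = 20
81 ⊕ e7 = 66
da ⊕ ef = 35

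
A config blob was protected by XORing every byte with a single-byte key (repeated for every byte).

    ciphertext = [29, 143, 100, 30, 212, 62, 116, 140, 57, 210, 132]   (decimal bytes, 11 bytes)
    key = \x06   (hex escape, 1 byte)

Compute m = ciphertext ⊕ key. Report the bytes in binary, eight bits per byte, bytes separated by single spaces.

00011011 10001001 01100010 00011000 11010010 00111000 01110010 10001010 00111111 11010100 10000010

The 1-byte key repeats, so the effective keystream is 06 06 06 06 06 06 06 06 06 06 06.
byte 0: 1d ^ 06 = 1b
byte 1: 8f ^ 06 = 89
byte 2: 64 ^ 06 = 62
byte 3: 1e ^ 06 = 18
byte 4: d4 ^ 06 = d2
byte 5: 3e ^ 06 = 38
byte 6: 74 ^ 06 = 72
byte 7: 8c ^ 06 = 8a
byte 8: 39 ^ 06 = 3f
byte 9: d2 ^ 06 = d4
byte 10: 84 ^ 06 = 82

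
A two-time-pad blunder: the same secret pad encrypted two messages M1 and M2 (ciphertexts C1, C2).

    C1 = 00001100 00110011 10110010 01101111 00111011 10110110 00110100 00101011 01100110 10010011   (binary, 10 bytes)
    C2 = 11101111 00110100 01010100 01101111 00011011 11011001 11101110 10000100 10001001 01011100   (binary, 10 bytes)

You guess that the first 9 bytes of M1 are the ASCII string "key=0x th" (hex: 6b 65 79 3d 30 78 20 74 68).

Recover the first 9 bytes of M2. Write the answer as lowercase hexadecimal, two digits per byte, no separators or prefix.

First, C1 ⊕ C2 = (M1 ⊕ K) ⊕ (M2 ⊕ K) = M1 ⊕ M2, so the key drops out. Then M2 = (M1 ⊕ M2) ⊕ M1 over the first 9 bytes.
byte 0: (0c ⊕ ef) ⊕ 6b = e3 ⊕ 6b = 88
byte 1: (33 ⊕ 34) ⊕ 65 = 07 ⊕ 65 = 62
byte 2: (b2 ⊕ 54) ⊕ 79 = e6 ⊕ 79 = 9f
byte 3: (6f ⊕ 6f) ⊕ 3d = 00 ⊕ 3d = 3d
byte 4: (3b ⊕ 1b) ⊕ 30 = 20 ⊕ 30 = 10
byte 5: (b6 ⊕ d9) ⊕ 78 = 6f ⊕ 78 = 17
byte 6: (34 ⊕ ee) ⊕ 20 = da ⊕ 20 = fa
byte 7: (2b ⊕ 84) ⊕ 74 = af ⊕ 74 = db
byte 8: (66 ⊕ 89) ⊕ 68 = ef ⊕ 68 = 87

88629f3d1017fadb87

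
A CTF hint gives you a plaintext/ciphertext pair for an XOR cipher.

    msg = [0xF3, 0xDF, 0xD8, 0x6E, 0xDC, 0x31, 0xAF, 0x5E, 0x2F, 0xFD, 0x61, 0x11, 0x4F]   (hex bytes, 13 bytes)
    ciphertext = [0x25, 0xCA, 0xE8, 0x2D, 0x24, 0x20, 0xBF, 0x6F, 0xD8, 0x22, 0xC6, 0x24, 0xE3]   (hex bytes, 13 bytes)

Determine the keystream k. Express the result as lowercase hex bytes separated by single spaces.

Since ciphertext = msg ⊕ k, XORing both sides with msg gives k = msg ⊕ ciphertext.
f3 ⊕ 25 = d6
df ⊕ ca = 15
d8 ⊕ e8 = 30
6e ⊕ 2d = 43
dc ⊕ 24 = f8
31 ⊕ 20 = 11
af ⊕ bf = 10
5e ⊕ 6f = 31
2f ⊕ d8 = f7
fd ⊕ 22 = df
61 ⊕ c6 = a7
11 ⊕ 24 = 35
4f ⊕ e3 = ac

d6 15 30 43 f8 11 10 31 f7 df a7 35 ac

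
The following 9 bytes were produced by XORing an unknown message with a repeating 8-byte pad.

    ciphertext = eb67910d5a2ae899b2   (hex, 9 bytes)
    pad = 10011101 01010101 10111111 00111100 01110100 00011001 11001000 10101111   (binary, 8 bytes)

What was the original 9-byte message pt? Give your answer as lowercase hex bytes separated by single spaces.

The 8-byte key repeats, so the effective keystream is 9d 55 bf 3c 74 19 c8 af 9d.
byte 0: eb XOR 9d = 76
byte 1: 67 XOR 55 = 32
byte 2: 91 XOR bf = 2e
byte 3: 0d XOR 3c = 31
byte 4: 5a XOR 74 = 2e
byte 5: 2a XOR 19 = 33
byte 6: e8 XOR c8 = 20
byte 7: 99 XOR af = 36
byte 8: b2 XOR 9d = 2f

76 32 2e 31 2e 33 20 36 2f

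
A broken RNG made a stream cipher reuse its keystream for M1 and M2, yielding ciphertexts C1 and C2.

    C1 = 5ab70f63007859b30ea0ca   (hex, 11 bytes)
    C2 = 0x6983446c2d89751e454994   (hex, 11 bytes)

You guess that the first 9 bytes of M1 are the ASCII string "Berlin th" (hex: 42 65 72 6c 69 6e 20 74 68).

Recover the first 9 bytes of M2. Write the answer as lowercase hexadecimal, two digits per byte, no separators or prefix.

71513963449f0cd923

First, C1 ⊕ C2 = (M1 ⊕ K) ⊕ (M2 ⊕ K) = M1 ⊕ M2, so the key drops out. Then M2 = (M1 ⊕ M2) ⊕ M1 over the first 9 bytes.
byte 0: (5a ⊕ 69) ⊕ 42 = 33 ⊕ 42 = 71
byte 1: (b7 ⊕ 83) ⊕ 65 = 34 ⊕ 65 = 51
byte 2: (0f ⊕ 44) ⊕ 72 = 4b ⊕ 72 = 39
byte 3: (63 ⊕ 6c) ⊕ 6c = 0f ⊕ 6c = 63
byte 4: (00 ⊕ 2d) ⊕ 69 = 2d ⊕ 69 = 44
byte 5: (78 ⊕ 89) ⊕ 6e = f1 ⊕ 6e = 9f
byte 6: (59 ⊕ 75) ⊕ 20 = 2c ⊕ 20 = 0c
byte 7: (b3 ⊕ 1e) ⊕ 74 = ad ⊕ 74 = d9
byte 8: (0e ⊕ 45) ⊕ 68 = 4b ⊕ 68 = 23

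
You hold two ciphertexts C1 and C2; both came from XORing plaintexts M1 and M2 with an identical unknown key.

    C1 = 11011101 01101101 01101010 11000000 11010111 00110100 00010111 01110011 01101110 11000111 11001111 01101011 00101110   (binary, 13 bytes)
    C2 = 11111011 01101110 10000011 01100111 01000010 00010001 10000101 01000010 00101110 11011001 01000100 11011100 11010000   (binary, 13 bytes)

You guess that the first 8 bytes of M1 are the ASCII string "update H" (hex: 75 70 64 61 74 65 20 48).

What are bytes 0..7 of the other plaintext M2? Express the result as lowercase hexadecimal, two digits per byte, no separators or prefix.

First, C1 ⊕ C2 = (M1 ⊕ K) ⊕ (M2 ⊕ K) = M1 ⊕ M2, so the key drops out. Then M2 = (M1 ⊕ M2) ⊕ M1 over the first 8 bytes.
byte 0: (dd ^ fb) ^ 75 = 26 ^ 75 = 53
byte 1: (6d ^ 6e) ^ 70 = 03 ^ 70 = 73
byte 2: (6a ^ 83) ^ 64 = e9 ^ 64 = 8d
byte 3: (c0 ^ 67) ^ 61 = a7 ^ 61 = c6
byte 4: (d7 ^ 42) ^ 74 = 95 ^ 74 = e1
byte 5: (34 ^ 11) ^ 65 = 25 ^ 65 = 40
byte 6: (17 ^ 85) ^ 20 = 92 ^ 20 = b2
byte 7: (73 ^ 42) ^ 48 = 31 ^ 48 = 79

53738dc6e140b279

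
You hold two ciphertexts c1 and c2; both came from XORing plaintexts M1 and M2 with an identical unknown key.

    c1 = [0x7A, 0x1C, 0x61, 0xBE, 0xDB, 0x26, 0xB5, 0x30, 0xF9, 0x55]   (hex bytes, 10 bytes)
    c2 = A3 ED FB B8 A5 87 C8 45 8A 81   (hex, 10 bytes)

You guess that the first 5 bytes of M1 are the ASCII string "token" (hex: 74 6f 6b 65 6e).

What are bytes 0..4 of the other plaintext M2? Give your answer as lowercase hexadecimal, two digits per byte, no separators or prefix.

ad9ef16310

First, c1 ⊕ c2 = (M1 ⊕ K) ⊕ (M2 ⊕ K) = M1 ⊕ M2, so the key drops out. Then M2 = (M1 ⊕ M2) ⊕ M1 over the first 5 bytes.
byte 0: (7a xor a3) xor 74 = d9 xor 74 = ad
byte 1: (1c xor ed) xor 6f = f1 xor 6f = 9e
byte 2: (61 xor fb) xor 6b = 9a xor 6b = f1
byte 3: (be xor b8) xor 65 = 06 xor 65 = 63
byte 4: (db xor a5) xor 6e = 7e xor 6e = 10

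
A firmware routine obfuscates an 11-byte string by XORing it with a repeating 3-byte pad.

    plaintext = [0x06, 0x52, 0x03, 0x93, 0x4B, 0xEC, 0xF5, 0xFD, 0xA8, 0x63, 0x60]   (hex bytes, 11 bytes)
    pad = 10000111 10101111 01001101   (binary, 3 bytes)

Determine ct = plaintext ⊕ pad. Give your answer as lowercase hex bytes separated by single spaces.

81 fd 4e 14 e4 a1 72 52 e5 e4 cf

The 3-byte key repeats, so the effective keystream is 87 af 4d 87 af 4d 87 af 4d 87 af.
byte 0: 00000110 ^ 10000111 = 10000001
byte 1: 01010010 ^ 10101111 = 11111101
byte 2: 00000011 ^ 01001101 = 01001110
byte 3: 10010011 ^ 10000111 = 00010100
byte 4: 01001011 ^ 10101111 = 11100100
byte 5: 11101100 ^ 01001101 = 10100001
byte 6: 11110101 ^ 10000111 = 01110010
byte 7: 11111101 ^ 10101111 = 01010010
byte 8: 10101000 ^ 01001101 = 11100101
byte 9: 01100011 ^ 10000111 = 11100100
byte 10: 01100000 ^ 10101111 = 11001111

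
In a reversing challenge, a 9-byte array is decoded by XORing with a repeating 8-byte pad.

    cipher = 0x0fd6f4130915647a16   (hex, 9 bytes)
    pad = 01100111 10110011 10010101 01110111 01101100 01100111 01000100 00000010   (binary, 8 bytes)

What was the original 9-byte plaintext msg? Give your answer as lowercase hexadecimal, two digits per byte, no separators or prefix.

686561646572207871

The 8-byte key repeats, so the effective keystream is 67 b3 95 77 6c 67 44 02 67.
byte 0: 0f XOR 67 = 68
byte 1: d6 XOR b3 = 65
byte 2: f4 XOR 95 = 61
byte 3: 13 XOR 77 = 64
byte 4: 09 XOR 6c = 65
byte 5: 15 XOR 67 = 72
byte 6: 64 XOR 44 = 20
byte 7: 7a XOR 02 = 78
byte 8: 16 XOR 67 = 71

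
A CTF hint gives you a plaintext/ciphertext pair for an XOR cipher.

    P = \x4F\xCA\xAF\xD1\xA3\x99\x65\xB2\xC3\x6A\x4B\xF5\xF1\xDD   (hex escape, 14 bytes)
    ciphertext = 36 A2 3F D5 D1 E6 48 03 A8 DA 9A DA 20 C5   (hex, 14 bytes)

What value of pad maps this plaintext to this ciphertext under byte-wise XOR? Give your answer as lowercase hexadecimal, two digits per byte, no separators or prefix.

Since ciphertext = P ⊕ pad, XORing both sides with P gives pad = P ⊕ ciphertext.
4f xor 36 = 79
ca xor a2 = 68
af xor 3f = 90
d1 xor d5 = 04
a3 xor d1 = 72
99 xor e6 = 7f
65 xor 48 = 2d
b2 xor 03 = b1
c3 xor a8 = 6b
6a xor da = b0
4b xor 9a = d1
f5 xor da = 2f
f1 xor 20 = d1
dd xor c5 = 18

79689004727f2db16bb0d12fd118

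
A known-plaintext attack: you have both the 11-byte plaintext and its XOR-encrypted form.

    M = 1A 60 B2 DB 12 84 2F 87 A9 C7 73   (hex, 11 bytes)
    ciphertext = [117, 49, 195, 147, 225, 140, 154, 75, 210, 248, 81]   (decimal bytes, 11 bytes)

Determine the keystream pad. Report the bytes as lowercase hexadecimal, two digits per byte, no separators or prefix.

6f517148f308b5cc7b3f22

Since ciphertext = M ⊕ pad, XORing both sides with M gives pad = M ⊕ ciphertext.
1a xor 75 = 6f
60 xor 31 = 51
b2 xor c3 = 71
db xor 93 = 48
12 xor e1 = f3
84 xor 8c = 08
2f xor 9a = b5
87 xor 4b = cc
a9 xor d2 = 7b
c7 xor f8 = 3f
73 xor 51 = 22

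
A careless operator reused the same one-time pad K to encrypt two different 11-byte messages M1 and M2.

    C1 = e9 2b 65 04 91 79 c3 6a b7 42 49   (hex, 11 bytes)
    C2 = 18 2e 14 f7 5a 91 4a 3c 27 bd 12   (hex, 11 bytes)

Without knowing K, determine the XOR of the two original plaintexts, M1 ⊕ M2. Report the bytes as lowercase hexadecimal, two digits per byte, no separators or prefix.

f10571f3cbe8895690ff5b

C1 ⊕ C2 = (M1 ⊕ K) ⊕ (M2 ⊕ K) = M1 ⊕ M2 — the shared key cancels under XOR.
e9 xor 18 = f1
2b xor 2e = 05
65 xor 14 = 71
04 xor f7 = f3
91 xor 5a = cb
79 xor 91 = e8
c3 xor 4a = 89
6a xor 3c = 56
b7 xor 27 = 90
42 xor bd = ff
49 xor 12 = 5b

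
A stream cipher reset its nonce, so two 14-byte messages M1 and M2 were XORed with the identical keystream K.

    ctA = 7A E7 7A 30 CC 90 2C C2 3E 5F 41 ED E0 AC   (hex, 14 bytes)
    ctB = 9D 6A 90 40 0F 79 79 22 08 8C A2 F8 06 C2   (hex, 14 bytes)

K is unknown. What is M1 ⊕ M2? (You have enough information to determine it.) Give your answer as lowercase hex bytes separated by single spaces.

e7 8d ea 70 c3 e9 55 e0 36 d3 e3 15 e6 6e

ctA ⊕ ctB = (M1 ⊕ K) ⊕ (M2 ⊕ K) = M1 ⊕ M2 — the shared key cancels under XOR.
122 XOR 157 = 231
231 XOR 106 = 141
122 XOR 144 = 234
 48 XOR  64 = 112
204 XOR  15 = 195
144 XOR 121 = 233
 44 XOR 121 =  85
194 XOR  34 = 224
 62 XOR   8 =  54
 95 XOR 140 = 211
 65 XOR 162 = 227
237 XOR 248 =  21
224 XOR   6 = 230
172 XOR 194 = 110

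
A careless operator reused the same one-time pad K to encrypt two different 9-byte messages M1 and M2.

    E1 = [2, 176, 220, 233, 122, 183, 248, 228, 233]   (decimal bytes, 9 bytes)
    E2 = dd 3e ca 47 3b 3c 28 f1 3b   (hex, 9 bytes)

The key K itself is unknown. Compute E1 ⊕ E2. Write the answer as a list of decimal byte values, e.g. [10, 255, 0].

[223, 142, 22, 174, 65, 139, 208, 21, 210]

E1 ⊕ E2 = (M1 ⊕ K) ⊕ (M2 ⊕ K) = M1 ⊕ M2 — the shared key cancels under XOR.
byte 0:   2 xor 221 = 223
byte 1: 176 xor  62 = 142
byte 2: 220 xor 202 =  22
byte 3: 233 xor  71 = 174
byte 4: 122 xor  59 =  65
byte 5: 183 xor  60 = 139
byte 6: 248 xor  40 = 208
byte 7: 228 xor 241 =  21
byte 8: 233 xor  59 = 210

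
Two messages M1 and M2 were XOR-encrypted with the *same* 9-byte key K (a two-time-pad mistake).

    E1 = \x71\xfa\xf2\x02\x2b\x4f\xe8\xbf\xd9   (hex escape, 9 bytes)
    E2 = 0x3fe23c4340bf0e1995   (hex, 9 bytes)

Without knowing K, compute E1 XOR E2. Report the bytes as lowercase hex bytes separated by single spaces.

E1 ⊕ E2 = (M1 ⊕ K) ⊕ (M2 ⊕ K) = M1 ⊕ M2 — the shared key cancels under XOR.
113 XOR  63 =  78
250 XOR 226 =  24
242 XOR  60 = 206
  2 XOR  67 =  65
 43 XOR  64 = 107
 79 XOR 191 = 240
232 XOR  14 = 230
191 XOR  25 = 166
217 XOR 149 =  76

4e 18 ce 41 6b f0 e6 a6 4c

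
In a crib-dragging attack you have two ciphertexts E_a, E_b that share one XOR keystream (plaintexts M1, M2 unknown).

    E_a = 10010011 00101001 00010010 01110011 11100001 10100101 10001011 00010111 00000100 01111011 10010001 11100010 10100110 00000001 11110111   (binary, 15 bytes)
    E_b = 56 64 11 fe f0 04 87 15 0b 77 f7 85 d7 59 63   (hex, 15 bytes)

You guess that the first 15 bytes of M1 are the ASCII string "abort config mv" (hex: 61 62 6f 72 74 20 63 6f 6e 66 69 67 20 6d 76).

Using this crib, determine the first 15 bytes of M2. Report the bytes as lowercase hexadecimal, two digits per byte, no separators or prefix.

First, E_a ⊕ E_b = (M1 ⊕ K) ⊕ (M2 ⊕ K) = M1 ⊕ M2, so the key drops out. Then M2 = (M1 ⊕ M2) ⊕ M1 over the first 15 bytes.
byte 0: (93 xor 56) xor 61 = c5 xor 61 = a4
byte 1: (29 xor 64) xor 62 = 4d xor 62 = 2f
byte 2: (12 xor 11) xor 6f = 03 xor 6f = 6c
byte 3: (73 xor fe) xor 72 = 8d xor 72 = ff
byte 4: (e1 xor f0) xor 74 = 11 xor 74 = 65
byte 5: (a5 xor 04) xor 20 = a1 xor 20 = 81
byte 6: (8b xor 87) xor 63 = 0c xor 63 = 6f
byte 7: (17 xor 15) xor 6f = 02 xor 6f = 6d
byte 8: (04 xor 0b) xor 6e = 0f xor 6e = 61
byte 9: (7b xor 77) xor 66 = 0c xor 66 = 6a
byte 10: (91 xor f7) xor 69 = 66 xor 69 = 0f
byte 11: (e2 xor 85) xor 67 = 67 xor 67 = 00
byte 12: (a6 xor d7) xor 20 = 71 xor 20 = 51
byte 13: (01 xor 59) xor 6d = 58 xor 6d = 35
byte 14: (f7 xor 63) xor 76 = 94 xor 76 = e2

a42f6cff65816f6d616a0f005135e2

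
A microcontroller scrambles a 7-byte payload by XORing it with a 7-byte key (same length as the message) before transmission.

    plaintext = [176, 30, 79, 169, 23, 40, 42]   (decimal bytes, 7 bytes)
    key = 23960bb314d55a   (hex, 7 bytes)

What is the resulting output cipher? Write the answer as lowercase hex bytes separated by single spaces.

b0 xor 23 = 93
1e xor 96 = 88
4f xor 0b = 44
a9 xor b3 = 1a
17 xor 14 = 03
28 xor d5 = fd
2a xor 5a = 70

93 88 44 1a 03 fd 70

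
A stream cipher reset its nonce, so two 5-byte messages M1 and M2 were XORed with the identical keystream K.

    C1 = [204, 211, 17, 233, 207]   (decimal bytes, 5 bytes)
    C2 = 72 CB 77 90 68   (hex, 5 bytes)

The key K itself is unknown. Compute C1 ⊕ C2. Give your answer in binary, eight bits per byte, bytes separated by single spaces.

10111110 00011000 01100110 01111001 10100111

C1 ⊕ C2 = (M1 ⊕ K) ⊕ (M2 ⊕ K) = M1 ⊕ M2 — the shared key cancels under XOR.
11001100 ^ 01110010 = 10111110
11010011 ^ 11001011 = 00011000
00010001 ^ 01110111 = 01100110
11101001 ^ 10010000 = 01111001
11001111 ^ 01101000 = 10100111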